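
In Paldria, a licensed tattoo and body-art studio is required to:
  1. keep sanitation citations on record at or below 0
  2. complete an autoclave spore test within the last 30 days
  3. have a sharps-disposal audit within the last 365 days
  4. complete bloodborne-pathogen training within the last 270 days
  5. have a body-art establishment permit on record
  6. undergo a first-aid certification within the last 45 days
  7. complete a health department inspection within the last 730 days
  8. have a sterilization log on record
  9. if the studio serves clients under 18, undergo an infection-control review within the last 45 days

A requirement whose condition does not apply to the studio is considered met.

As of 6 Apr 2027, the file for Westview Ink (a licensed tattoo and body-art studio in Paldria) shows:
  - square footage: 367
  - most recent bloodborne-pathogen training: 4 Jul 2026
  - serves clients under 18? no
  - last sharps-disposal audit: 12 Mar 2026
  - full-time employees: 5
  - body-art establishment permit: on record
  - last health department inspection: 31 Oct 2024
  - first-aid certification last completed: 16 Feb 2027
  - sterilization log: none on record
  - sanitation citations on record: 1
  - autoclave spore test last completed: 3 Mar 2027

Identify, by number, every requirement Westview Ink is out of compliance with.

1, 2, 3, 4, 6, 7, 8

1. sanitation citations on record 1 > 0 → not met
2. autoclave spore test 34 days ago vs limit 30 → not met
3. sharps-disposal audit 390 days ago vs limit 365 → not met
4. bloodborne-pathogen training 276 days ago vs limit 270 → not met
5. body-art establishment permit present → met
6. first-aid certification 49 days ago vs limit 45 → not met
7. health department inspection 887 days ago vs limit 730 → not met
8. sterilization log absent → not met
9. condition 'serves clients under 18' does not hold → requirement n/a → met
Not met: 1, 2, 3, 4, 6, 7, 8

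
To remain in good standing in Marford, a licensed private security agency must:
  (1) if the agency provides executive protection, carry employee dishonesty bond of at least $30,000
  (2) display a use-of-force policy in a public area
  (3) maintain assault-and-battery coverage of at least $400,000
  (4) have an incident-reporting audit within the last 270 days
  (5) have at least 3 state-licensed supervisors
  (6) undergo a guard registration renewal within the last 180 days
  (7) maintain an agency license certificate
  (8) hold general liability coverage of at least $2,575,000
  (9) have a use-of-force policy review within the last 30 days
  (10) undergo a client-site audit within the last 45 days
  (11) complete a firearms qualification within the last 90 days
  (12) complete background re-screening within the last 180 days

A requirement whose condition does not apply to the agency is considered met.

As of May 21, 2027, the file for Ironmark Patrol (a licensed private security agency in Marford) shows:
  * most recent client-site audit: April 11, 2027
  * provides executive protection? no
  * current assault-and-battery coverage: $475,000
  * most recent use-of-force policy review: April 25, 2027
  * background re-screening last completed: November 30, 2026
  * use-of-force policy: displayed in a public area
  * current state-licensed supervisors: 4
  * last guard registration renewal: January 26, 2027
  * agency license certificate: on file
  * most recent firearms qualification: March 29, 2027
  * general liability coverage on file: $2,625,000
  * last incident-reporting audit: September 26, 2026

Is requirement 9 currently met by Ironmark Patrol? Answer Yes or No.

9. use-of-force policy review 26 days ago vs limit 30 → met

Yes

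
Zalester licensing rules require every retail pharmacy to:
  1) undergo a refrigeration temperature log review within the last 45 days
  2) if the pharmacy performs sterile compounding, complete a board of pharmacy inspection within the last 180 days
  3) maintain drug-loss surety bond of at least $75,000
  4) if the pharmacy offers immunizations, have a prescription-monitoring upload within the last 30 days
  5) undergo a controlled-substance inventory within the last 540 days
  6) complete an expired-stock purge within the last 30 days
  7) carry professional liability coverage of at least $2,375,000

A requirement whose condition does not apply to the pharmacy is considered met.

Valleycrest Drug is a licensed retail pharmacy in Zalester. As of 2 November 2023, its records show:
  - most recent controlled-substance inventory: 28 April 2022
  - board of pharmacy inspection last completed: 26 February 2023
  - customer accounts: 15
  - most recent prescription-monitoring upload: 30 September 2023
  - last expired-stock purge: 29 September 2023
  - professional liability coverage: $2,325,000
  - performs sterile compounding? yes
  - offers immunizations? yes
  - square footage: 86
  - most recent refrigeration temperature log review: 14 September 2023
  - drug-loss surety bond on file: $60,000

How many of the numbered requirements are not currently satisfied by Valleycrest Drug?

7

1. refrigeration temperature log review 49 days ago vs limit 45 → not met
2. condition 'performs sterile compounding' holds; board of pharmacy inspection 249 days ago vs limit 180 → not met
3. drug-loss surety bond $60,000 < $75,000 → not met
4. condition 'offers immunizations' holds; prescription-monitoring upload 33 days ago vs limit 30 → not met
5. controlled-substance inventory 553 days ago vs limit 540 → not met
6. expired-stock purge 34 days ago vs limit 30 → not met
7. professional liability coverage $2,325,000 < $2,375,000 → not met
Not met: 7 of 7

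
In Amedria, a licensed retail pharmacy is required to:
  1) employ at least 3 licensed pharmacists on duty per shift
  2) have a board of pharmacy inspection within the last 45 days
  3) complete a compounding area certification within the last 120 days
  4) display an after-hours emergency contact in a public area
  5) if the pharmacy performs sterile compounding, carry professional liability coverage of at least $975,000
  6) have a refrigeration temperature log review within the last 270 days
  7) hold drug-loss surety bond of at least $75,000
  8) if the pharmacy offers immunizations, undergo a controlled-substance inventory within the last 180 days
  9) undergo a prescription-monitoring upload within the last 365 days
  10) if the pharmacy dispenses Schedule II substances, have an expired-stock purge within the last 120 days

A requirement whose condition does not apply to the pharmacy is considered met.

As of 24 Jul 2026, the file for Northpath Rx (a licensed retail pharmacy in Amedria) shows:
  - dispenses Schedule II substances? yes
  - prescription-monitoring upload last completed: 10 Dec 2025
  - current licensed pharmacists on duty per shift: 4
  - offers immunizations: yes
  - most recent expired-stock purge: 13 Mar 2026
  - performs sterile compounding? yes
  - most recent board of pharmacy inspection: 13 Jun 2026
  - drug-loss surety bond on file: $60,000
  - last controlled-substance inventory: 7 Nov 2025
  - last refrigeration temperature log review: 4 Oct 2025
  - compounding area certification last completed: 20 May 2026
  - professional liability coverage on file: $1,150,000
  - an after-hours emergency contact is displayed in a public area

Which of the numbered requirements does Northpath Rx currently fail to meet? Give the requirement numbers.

1. licensed pharmacists on duty per shift 4 ≥ 3 → met
2. board of pharmacy inspection 41 days ago vs limit 45 → met
3. compounding area certification 65 days ago vs limit 120 → met
4. after-hours emergency contact present → met
5. condition 'performs sterile compounding' holds; professional liability coverage $1,150,000 ≥ $975,000 → met
6. refrigeration temperature log review 293 days ago vs limit 270 → not met
7. drug-loss surety bond $60,000 < $75,000 → not met
8. condition 'offers immunizations' holds; controlled-substance inventory 259 days ago vs limit 180 → not met
9. prescription-monitoring upload 226 days ago vs limit 365 → met
10. condition 'dispenses Schedule II substances' holds; expired-stock purge 133 days ago vs limit 120 → not met
Not met: 6, 7, 8, 10

6, 7, 8, 10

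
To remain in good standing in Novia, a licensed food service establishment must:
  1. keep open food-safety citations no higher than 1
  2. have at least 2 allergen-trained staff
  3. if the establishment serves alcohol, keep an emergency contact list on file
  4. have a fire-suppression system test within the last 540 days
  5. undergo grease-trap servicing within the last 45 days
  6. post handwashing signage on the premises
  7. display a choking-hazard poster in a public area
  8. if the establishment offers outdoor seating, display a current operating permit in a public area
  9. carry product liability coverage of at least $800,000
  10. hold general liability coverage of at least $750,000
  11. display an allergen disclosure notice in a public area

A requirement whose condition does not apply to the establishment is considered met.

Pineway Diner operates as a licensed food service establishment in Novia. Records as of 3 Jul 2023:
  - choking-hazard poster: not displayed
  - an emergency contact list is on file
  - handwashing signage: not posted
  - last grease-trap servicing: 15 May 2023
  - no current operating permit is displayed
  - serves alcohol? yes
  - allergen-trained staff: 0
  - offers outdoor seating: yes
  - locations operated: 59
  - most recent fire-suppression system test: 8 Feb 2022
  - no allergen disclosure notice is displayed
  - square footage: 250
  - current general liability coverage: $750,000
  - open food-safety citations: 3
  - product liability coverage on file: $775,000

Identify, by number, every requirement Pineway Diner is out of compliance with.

1. open food-safety citations 3 > 1 → not met
2. allergen-trained staff 0 < 2 → not met
3. condition 'serves alcohol' holds; emergency contact list present → met
4. fire-suppression system test 510 days ago vs limit 540 → met
5. grease-trap servicing 49 days ago vs limit 45 → not met
6. handwashing signage absent → not met
7. choking-hazard poster absent → not met
8. condition 'offers outdoor seating' holds; current operating permit absent → not met
9. product liability coverage $775,000 < $800,000 → not met
10. general liability coverage $750,000 ≥ $750,000 → met
11. allergen disclosure notice absent → not met
Not met: 1, 2, 5, 6, 7, 8, 9, 11

1, 2, 5, 6, 7, 8, 9, 11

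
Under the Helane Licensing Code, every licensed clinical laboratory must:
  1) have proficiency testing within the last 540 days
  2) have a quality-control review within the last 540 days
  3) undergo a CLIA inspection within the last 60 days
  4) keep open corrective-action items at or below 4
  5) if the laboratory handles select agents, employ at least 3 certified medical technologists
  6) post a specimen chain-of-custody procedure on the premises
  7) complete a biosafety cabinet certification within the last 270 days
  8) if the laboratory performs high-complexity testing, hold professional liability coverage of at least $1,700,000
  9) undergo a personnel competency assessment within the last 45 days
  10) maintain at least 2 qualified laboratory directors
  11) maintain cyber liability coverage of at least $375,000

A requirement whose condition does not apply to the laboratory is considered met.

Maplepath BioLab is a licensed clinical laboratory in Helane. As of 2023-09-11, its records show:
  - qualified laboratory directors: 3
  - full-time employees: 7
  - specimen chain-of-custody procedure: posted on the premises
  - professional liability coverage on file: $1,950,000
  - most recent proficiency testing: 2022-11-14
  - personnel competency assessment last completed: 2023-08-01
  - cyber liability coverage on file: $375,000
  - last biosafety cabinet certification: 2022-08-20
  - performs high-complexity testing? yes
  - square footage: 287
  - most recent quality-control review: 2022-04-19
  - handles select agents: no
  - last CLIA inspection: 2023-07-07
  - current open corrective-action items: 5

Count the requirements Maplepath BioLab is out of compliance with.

1. proficiency testing 301 days ago vs limit 540 → met
2. quality-control review 510 days ago vs limit 540 → met
3. CLIA inspection 66 days ago vs limit 60 → not met
4. open corrective-action items 5 > 4 → not met
5. condition 'handles select agents' does not hold → requirement n/a → met
6. specimen chain-of-custody procedure present → met
7. biosafety cabinet certification 387 days ago vs limit 270 → not met
8. condition 'performs high-complexity testing' holds; professional liability coverage $1,950,000 ≥ $1,700,000 → met
9. personnel competency assessment 41 days ago vs limit 45 → met
10. qualified laboratory directors 3 ≥ 2 → met
11. cyber liability coverage $375,000 ≥ $375,000 → met
Not met: 3 of 11

3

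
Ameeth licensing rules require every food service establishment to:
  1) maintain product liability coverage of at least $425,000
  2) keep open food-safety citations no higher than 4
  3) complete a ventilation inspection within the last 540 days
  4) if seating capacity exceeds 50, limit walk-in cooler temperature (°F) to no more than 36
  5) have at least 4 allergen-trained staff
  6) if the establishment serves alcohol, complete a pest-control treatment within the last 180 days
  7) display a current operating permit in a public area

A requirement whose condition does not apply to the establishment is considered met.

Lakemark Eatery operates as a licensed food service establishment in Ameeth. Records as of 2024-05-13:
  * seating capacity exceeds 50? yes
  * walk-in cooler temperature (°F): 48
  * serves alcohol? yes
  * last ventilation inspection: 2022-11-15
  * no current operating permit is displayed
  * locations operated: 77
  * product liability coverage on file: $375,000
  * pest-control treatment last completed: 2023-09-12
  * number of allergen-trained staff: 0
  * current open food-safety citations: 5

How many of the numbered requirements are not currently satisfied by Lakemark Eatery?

7

1. product liability coverage $375,000 < $425,000 → not met
2. open food-safety citations 5 > 4 → not met
3. ventilation inspection 545 days ago vs limit 540 → not met
4. condition 'seating capacity exceeds 50' holds; walk-in cooler temperature (°F) 48 > 36 → not met
5. allergen-trained staff 0 < 4 → not met
6. condition 'serves alcohol' holds; pest-control treatment 244 days ago vs limit 180 → not met
7. current operating permit absent → not met
Not met: 7 of 7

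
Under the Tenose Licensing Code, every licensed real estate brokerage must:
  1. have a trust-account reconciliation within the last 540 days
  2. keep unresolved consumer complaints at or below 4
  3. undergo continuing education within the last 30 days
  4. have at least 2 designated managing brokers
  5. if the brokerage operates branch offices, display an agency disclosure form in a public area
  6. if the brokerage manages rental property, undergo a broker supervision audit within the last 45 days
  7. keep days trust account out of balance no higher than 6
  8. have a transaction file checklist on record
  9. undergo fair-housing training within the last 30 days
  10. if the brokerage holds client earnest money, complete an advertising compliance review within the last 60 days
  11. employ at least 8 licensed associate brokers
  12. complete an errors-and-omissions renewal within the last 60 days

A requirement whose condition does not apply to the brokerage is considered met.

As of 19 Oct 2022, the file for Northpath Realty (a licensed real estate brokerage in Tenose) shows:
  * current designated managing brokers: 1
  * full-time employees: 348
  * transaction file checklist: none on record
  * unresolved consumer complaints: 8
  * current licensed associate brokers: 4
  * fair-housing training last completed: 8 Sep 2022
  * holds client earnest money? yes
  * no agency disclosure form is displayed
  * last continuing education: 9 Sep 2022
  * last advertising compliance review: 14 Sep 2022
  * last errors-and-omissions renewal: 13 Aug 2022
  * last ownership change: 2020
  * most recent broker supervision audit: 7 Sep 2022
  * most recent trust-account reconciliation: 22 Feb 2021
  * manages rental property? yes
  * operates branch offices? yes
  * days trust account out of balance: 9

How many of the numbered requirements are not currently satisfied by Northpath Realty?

10

1. trust-account reconciliation 604 days ago vs limit 540 → not met
2. unresolved consumer complaints 8 > 4 → not met
3. continuing education 40 days ago vs limit 30 → not met
4. designated managing brokers 1 < 2 → not met
5. condition 'operates branch offices' holds; agency disclosure form absent → not met
6. condition 'manages rental property' holds; broker supervision audit 42 days ago vs limit 45 → met
7. days trust account out of balance 9 > 6 → not met
8. transaction file checklist absent → not met
9. fair-housing training 41 days ago vs limit 30 → not met
10. condition 'holds client earnest money' holds; advertising compliance review 35 days ago vs limit 60 → met
11. licensed associate brokers 4 < 8 → not met
12. errors-and-omissions renewal 67 days ago vs limit 60 → not met
Not met: 10 of 12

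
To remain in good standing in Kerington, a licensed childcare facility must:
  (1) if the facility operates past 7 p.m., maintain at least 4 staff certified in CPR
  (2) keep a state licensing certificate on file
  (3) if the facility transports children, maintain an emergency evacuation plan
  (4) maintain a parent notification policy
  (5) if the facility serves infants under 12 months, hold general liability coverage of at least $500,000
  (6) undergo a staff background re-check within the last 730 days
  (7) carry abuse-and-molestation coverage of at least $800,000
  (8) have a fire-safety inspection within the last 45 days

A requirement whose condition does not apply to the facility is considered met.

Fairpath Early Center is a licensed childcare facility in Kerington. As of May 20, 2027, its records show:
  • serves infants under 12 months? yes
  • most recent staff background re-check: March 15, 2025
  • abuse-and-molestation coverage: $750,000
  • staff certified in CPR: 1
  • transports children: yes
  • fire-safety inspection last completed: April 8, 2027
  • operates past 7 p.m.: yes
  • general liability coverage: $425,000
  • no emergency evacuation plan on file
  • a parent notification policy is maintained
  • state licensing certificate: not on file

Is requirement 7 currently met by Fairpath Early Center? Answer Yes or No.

No

7. abuse-and-molestation coverage $750,000 < $800,000 → not met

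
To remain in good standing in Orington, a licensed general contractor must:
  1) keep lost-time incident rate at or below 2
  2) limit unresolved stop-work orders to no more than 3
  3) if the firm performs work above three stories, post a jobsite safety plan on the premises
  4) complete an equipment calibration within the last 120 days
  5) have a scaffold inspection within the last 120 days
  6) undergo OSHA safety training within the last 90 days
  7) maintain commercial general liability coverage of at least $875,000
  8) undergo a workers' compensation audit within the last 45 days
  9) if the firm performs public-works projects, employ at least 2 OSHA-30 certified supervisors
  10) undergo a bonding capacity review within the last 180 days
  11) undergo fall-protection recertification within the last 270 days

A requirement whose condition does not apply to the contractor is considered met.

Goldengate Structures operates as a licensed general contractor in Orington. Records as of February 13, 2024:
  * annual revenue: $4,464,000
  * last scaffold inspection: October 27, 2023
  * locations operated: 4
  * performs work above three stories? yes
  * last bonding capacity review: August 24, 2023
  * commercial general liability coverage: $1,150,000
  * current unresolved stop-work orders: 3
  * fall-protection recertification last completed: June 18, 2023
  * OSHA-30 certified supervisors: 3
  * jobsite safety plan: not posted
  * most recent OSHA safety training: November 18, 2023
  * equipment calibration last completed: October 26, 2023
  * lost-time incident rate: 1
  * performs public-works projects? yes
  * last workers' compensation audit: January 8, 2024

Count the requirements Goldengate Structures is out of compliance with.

1

1. lost-time incident rate 1 ≤ 2 → met
2. unresolved stop-work orders 3 ≤ 3 → met
3. condition 'performs work above three stories' holds; jobsite safety plan absent → not met
4. equipment calibration 110 days ago vs limit 120 → met
5. scaffold inspection 109 days ago vs limit 120 → met
6. OSHA safety training 87 days ago vs limit 90 → met
7. commercial general liability coverage $1,150,000 ≥ $875,000 → met
8. workers' compensation audit 36 days ago vs limit 45 → met
9. condition 'performs public-works projects' holds; OSHA-30 certified supervisors 3 ≥ 2 → met
10. bonding capacity review 173 days ago vs limit 180 → met
11. fall-protection recertification 240 days ago vs limit 270 → met
Not met: 1 of 11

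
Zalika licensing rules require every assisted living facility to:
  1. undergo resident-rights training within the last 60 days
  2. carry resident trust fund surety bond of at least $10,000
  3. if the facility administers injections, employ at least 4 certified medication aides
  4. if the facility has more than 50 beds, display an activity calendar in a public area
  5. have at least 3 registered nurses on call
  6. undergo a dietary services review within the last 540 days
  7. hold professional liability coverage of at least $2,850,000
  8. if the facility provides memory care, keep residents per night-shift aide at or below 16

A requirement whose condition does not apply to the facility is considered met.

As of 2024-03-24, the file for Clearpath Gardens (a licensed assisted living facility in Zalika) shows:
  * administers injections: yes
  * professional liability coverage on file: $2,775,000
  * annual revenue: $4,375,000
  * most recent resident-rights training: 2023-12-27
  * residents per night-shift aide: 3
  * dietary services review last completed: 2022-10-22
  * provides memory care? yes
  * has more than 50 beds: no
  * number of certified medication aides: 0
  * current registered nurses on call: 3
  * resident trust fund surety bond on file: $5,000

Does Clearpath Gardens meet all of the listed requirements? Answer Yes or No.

1. resident-rights training 88 days ago vs limit 60 → not met
2. resident trust fund surety bond $5,000 < $10,000 → not met
3. condition 'administers injections' holds; certified medication aides 0 < 4 → not met
4. condition 'has more than 50 beds' does not hold → requirement n/a → met
5. registered nurses on call 3 ≥ 3 → met
6. dietary services review 519 days ago vs limit 540 → met
7. professional liability coverage $2,775,000 < $2,850,000 → not met
8. condition 'provides memory care' holds; residents per night-shift aide 3 ≤ 16 → met
Not met: 1, 2, 3, 7

No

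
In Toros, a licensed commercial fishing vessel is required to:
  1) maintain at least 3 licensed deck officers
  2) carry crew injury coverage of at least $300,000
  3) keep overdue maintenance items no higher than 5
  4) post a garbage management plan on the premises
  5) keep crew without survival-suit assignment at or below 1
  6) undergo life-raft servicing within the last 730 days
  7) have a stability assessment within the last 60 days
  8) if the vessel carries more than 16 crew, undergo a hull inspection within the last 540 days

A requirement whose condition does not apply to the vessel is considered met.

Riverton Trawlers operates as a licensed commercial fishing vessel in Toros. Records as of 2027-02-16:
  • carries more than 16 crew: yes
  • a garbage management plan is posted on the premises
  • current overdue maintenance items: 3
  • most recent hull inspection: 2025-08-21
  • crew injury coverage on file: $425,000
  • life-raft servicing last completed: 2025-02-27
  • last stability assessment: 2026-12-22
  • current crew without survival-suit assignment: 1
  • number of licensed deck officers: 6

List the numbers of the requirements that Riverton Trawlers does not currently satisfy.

8

1. licensed deck officers 6 ≥ 3 → met
2. crew injury coverage $425,000 ≥ $300,000 → met
3. overdue maintenance items 3 ≤ 5 → met
4. garbage management plan present → met
5. crew without survival-suit assignment 1 ≤ 1 → met
6. life-raft servicing 719 days ago vs limit 730 → met
7. stability assessment 56 days ago vs limit 60 → met
8. condition 'carries more than 16 crew' holds; hull inspection 544 days ago vs limit 540 → not met
Not met: 8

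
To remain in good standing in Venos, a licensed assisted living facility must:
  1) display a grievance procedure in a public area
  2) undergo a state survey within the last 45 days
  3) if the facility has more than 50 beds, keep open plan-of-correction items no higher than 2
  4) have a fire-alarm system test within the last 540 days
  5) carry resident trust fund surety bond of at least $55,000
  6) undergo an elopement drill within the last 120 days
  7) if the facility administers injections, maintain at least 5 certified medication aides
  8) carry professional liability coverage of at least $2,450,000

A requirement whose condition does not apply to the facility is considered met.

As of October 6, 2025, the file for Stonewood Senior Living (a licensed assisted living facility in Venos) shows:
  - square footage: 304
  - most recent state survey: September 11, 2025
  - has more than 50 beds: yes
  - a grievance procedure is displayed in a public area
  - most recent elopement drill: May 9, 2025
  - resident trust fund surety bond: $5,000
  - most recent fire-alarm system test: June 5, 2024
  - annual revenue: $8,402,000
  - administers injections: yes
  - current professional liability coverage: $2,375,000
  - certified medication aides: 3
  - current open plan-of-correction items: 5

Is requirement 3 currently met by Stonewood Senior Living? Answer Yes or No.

No

3. condition 'has more than 50 beds' holds; open plan-of-correction items 5 > 2 → not met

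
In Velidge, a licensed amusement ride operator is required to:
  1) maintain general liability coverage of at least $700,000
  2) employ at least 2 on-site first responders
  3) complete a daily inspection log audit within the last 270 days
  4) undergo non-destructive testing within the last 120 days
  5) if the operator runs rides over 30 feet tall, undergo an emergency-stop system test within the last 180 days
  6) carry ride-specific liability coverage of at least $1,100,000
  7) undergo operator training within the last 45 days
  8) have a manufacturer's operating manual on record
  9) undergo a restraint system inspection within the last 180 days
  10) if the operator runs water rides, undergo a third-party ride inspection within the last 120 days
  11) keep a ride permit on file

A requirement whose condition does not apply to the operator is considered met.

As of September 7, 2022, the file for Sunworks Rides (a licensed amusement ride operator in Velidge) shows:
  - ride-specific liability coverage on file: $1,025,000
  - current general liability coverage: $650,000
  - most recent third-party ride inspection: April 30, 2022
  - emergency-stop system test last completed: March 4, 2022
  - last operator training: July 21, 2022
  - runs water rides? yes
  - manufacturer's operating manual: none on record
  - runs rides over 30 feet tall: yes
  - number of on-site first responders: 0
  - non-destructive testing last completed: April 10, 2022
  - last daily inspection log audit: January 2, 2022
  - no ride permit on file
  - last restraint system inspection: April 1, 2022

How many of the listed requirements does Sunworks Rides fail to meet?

9

1. general liability coverage $650,000 < $700,000 → not met
2. on-site first responders 0 < 2 → not met
3. daily inspection log audit 248 days ago vs limit 270 → met
4. non-destructive testing 150 days ago vs limit 120 → not met
5. condition 'runs rides over 30 feet tall' holds; emergency-stop system test 187 days ago vs limit 180 → not met
6. ride-specific liability coverage $1,025,000 < $1,100,000 → not met
7. operator training 48 days ago vs limit 45 → not met
8. manufacturer's operating manual absent → not met
9. restraint system inspection 159 days ago vs limit 180 → met
10. condition 'runs water rides' holds; third-party ride inspection 130 days ago vs limit 120 → not met
11. ride permit absent → not met
Not met: 9 of 11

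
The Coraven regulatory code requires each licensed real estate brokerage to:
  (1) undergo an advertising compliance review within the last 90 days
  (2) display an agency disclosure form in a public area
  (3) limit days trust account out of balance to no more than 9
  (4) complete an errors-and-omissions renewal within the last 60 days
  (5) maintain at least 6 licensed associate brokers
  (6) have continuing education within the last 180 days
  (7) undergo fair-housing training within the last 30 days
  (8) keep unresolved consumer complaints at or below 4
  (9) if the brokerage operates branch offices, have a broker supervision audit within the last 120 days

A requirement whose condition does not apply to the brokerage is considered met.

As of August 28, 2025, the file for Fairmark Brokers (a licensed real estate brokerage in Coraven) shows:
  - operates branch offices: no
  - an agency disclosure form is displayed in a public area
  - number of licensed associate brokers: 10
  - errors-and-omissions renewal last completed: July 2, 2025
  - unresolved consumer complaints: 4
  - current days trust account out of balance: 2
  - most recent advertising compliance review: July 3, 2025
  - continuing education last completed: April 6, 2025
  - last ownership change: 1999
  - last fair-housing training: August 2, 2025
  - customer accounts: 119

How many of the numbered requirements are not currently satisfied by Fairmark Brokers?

1. advertising compliance review 56 days ago vs limit 90 → met
2. agency disclosure form present → met
3. days trust account out of balance 2 ≤ 9 → met
4. errors-and-omissions renewal 57 days ago vs limit 60 → met
5. licensed associate brokers 10 ≥ 6 → met
6. continuing education 144 days ago vs limit 180 → met
7. fair-housing training 26 days ago vs limit 30 → met
8. unresolved consumer complaints 4 ≤ 4 → met
9. condition 'operates branch offices' does not hold → requirement n/a → met
Not met: 0 of 9

0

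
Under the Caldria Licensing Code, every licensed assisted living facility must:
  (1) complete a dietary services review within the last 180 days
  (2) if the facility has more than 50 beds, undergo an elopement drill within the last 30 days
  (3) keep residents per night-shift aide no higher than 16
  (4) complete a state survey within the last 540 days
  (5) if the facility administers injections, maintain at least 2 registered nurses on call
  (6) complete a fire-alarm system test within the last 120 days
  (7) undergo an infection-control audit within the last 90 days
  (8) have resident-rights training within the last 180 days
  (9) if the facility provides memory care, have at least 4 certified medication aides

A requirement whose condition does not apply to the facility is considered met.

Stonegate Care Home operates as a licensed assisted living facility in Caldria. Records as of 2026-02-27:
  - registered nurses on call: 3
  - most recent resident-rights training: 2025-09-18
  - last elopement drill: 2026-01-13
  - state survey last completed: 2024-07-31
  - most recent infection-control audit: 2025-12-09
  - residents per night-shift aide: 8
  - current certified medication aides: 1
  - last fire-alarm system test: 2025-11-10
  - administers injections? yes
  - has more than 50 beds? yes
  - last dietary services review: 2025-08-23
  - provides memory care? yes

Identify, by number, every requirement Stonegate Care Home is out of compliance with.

1. dietary services review 188 days ago vs limit 180 → not met
2. condition 'has more than 50 beds' holds; elopement drill 45 days ago vs limit 30 → not met
3. residents per night-shift aide 8 ≤ 16 → met
4. state survey 576 days ago vs limit 540 → not met
5. condition 'administers injections' holds; registered nurses on call 3 ≥ 2 → met
6. fire-alarm system test 109 days ago vs limit 120 → met
7. infection-control audit 80 days ago vs limit 90 → met
8. resident-rights training 162 days ago vs limit 180 → met
9. condition 'provides memory care' holds; certified medication aides 1 < 4 → not met
Not met: 1, 2, 4, 9

1, 2, 4, 9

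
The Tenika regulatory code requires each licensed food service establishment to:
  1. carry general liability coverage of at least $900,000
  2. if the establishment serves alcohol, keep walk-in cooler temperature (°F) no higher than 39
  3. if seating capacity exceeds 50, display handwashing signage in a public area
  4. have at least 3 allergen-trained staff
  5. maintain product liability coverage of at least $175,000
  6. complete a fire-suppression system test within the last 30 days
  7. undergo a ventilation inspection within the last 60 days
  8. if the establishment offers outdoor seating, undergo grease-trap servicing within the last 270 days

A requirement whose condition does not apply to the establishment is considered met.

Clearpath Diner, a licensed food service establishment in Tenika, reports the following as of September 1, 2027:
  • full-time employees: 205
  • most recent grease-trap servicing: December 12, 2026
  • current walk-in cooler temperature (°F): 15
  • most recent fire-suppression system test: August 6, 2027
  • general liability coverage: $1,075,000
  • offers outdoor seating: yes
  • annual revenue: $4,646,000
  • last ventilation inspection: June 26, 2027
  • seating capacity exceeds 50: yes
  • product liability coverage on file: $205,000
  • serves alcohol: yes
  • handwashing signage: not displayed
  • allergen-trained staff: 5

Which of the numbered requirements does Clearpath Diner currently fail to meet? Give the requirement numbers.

1. general liability coverage $1,075,000 ≥ $900,000 → met
2. condition 'serves alcohol' holds; walk-in cooler temperature (°F) 15 ≤ 39 → met
3. condition 'seating capacity exceeds 50' holds; handwashing signage absent → not met
4. allergen-trained staff 5 ≥ 3 → met
5. product liability coverage $205,000 ≥ $175,000 → met
6. fire-suppression system test 26 days ago vs limit 30 → met
7. ventilation inspection 67 days ago vs limit 60 → not met
8. condition 'offers outdoor seating' holds; grease-trap servicing 263 days ago vs limit 270 → met
Not met: 3, 7

3, 7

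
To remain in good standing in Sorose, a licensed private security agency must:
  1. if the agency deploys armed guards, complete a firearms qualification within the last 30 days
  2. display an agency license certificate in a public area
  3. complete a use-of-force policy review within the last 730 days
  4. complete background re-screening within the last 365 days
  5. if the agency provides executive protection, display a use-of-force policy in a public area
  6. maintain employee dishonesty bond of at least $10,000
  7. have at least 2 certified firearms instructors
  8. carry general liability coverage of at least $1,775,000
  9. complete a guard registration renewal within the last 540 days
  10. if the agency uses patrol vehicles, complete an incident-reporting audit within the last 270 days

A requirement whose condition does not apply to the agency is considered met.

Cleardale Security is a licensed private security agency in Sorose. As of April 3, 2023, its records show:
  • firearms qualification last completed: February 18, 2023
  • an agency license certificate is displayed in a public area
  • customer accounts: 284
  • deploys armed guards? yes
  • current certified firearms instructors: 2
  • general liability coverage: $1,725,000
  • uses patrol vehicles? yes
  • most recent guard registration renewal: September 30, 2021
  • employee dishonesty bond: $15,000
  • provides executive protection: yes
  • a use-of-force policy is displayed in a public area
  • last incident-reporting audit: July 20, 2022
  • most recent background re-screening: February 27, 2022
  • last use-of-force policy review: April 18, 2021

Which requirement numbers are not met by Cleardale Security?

1, 4, 8, 9

1. condition 'deploys armed guards' holds; firearms qualification 44 days ago vs limit 30 → not met
2. agency license certificate present → met
3. use-of-force policy review 715 days ago vs limit 730 → met
4. background re-screening 400 days ago vs limit 365 → not met
5. condition 'provides executive protection' holds; use-of-force policy present → met
6. employee dishonesty bond $15,000 ≥ $10,000 → met
7. certified firearms instructors 2 ≥ 2 → met
8. general liability coverage $1,725,000 < $1,775,000 → not met
9. guard registration renewal 550 days ago vs limit 540 → not met
10. condition 'uses patrol vehicles' holds; incident-reporting audit 257 days ago vs limit 270 → met
Not met: 1, 4, 8, 9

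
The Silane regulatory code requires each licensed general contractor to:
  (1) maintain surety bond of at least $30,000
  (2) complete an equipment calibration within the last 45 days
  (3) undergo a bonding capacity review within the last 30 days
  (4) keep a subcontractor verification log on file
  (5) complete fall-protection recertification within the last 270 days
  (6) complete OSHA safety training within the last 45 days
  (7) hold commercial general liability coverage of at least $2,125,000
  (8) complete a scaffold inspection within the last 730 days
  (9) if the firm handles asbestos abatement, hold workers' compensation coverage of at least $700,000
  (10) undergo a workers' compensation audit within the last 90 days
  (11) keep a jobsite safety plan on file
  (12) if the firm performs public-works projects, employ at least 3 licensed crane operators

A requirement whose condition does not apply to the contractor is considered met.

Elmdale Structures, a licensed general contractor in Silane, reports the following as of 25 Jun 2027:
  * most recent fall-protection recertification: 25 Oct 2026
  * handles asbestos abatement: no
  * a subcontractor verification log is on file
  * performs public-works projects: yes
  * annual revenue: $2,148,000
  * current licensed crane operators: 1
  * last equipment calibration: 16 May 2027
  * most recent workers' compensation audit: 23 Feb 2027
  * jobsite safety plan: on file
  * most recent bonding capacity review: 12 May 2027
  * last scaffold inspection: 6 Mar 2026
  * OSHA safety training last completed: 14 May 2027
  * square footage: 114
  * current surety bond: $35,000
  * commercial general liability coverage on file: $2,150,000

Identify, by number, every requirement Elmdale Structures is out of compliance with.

1. surety bond $35,000 ≥ $30,000 → met
2. equipment calibration 40 days ago vs limit 45 → met
3. bonding capacity review 44 days ago vs limit 30 → not met
4. subcontractor verification log present → met
5. fall-protection recertification 243 days ago vs limit 270 → met
6. OSHA safety training 42 days ago vs limit 45 → met
7. commercial general liability coverage $2,150,000 ≥ $2,125,000 → met
8. scaffold inspection 476 days ago vs limit 730 → met
9. condition 'handles asbestos abatement' does not hold → requirement n/a → met
10. workers' compensation audit 122 days ago vs limit 90 → not met
11. jobsite safety plan present → met
12. condition 'performs public-works projects' holds; licensed crane operators 1 < 3 → not met
Not met: 3, 10, 12

3, 10, 12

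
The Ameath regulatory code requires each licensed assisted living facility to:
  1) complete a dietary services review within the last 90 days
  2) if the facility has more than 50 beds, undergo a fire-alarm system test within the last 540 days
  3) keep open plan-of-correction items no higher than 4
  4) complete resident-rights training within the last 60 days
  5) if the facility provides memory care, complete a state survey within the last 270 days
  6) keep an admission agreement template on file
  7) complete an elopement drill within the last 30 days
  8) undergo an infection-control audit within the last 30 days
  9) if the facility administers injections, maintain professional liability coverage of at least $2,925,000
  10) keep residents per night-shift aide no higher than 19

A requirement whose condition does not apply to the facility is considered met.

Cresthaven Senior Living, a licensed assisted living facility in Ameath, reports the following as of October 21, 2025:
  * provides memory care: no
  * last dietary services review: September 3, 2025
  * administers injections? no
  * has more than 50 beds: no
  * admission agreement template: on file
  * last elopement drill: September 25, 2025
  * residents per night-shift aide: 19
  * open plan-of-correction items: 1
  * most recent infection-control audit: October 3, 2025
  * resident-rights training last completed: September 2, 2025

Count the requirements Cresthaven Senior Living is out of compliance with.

1. dietary services review 48 days ago vs limit 90 → met
2. condition 'has more than 50 beds' does not hold → requirement n/a → met
3. open plan-of-correction items 1 ≤ 4 → met
4. resident-rights training 49 days ago vs limit 60 → met
5. condition 'provides memory care' does not hold → requirement n/a → met
6. admission agreement template present → met
7. elopement drill 26 days ago vs limit 30 → met
8. infection-control audit 18 days ago vs limit 30 → met
9. condition 'administers injections' does not hold → requirement n/a → met
10. residents per night-shift aide 19 ≤ 19 → met
Not met: 0 of 10

0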